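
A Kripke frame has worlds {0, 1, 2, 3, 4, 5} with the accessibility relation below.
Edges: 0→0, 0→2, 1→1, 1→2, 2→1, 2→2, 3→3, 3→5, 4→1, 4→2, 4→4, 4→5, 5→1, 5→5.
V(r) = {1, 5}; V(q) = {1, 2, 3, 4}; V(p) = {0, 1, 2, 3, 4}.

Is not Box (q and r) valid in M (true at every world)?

Let φ = not Box (q and r). Evaluate φ at each world:
  0 (successors {0, 2}): φ is true.
  1 (successors {1, 2}): φ is true.
  2 (successors {1, 2}): φ is true.
  3 (successors {3, 5}): φ is true.
  4 (successors {1, 2, 4, 5}): φ is true.
  5 (successors {1, 5}): φ is true.
For instance, at 2:
  At 2: Box (q and r) is false, so not Box (q and r) is true.
    At 2: Box (q and r) requires q and r at every successor {1, 2}.
      q and r fails at 2, so Box (q and r) is false at 2.

Yes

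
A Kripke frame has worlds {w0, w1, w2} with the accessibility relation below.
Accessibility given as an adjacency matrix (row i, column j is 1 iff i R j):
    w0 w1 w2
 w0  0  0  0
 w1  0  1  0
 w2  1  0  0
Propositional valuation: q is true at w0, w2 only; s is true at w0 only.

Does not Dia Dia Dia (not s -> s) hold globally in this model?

Yes

Recall that Dia ψ holds at a world iff ψ holds at some accessible world.
Let φ = not Dia Dia Dia (not s -> s). Evaluate φ at each world:
  w0 (successors ∅): φ is true.
  w1 (successors {w1}): φ is true.
  w2 (successors {w0}): φ is true.
For instance, at w2:
  At w2: Dia Dia Dia (not s -> s) is false, so not Dia Dia Dia (not s -> s) is true.
    At w2: Dia Dia Dia (not s -> s) requires Dia Dia (not s -> s) at some successor in {w0}.
      At w0: Dia Dia (not s -> s) is false.
    So Dia Dia Dia (not s -> s) is false at w2.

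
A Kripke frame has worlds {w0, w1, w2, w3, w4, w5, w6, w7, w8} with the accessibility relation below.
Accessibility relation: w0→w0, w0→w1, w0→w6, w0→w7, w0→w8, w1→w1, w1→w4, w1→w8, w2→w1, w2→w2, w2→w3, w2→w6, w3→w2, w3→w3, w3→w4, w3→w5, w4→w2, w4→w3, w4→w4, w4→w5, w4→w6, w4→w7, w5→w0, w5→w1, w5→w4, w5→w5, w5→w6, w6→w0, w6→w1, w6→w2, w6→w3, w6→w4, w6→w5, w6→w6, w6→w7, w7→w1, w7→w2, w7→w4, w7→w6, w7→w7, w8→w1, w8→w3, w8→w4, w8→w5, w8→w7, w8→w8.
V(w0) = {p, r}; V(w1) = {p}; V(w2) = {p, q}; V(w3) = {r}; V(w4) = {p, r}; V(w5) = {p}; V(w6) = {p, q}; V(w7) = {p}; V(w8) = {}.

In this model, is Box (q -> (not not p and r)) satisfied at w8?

At w8: Box (q -> (not not p and r)) requires q -> (not not p and r) at every successor {w1, w3, w4, w5, w7, w8}.
  At w1: q -> (not not p and r) is true.
  At w3: q -> (not not p and r) is true.
  At w4: q -> (not not p and r) is true.
  At w5: q -> (not not p and r) is true.
  At w7: q -> (not not p and r) is true.
  At w8: q -> (not not p and r) is true.
So Box (q -> (not not p and r)) is true at w8.

Yes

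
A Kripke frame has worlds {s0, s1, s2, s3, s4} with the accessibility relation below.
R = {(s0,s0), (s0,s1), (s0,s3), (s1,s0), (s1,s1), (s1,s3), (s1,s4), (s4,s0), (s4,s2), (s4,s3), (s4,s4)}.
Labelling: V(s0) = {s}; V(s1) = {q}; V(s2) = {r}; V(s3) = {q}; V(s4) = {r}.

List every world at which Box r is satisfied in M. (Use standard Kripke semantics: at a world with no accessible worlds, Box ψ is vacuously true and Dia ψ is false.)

Let φ = Box r. Evaluate φ at each world:
  s0 (successors {s0, s1, s3}): φ is false.
  s1 (successors {s0, s1, s3, s4}): φ is false.
  s2 (successors ∅): φ is true.
  s3 (successors ∅): φ is true.
  s4 (successors {s0, s2, s3, s4}): φ is false.
For instance, at s0:
  At s0: Box r requires r at every successor {s0, s1, s3}.
    r fails at s0, so Box r is false at s0.
Satisfying worlds: {s2, s3}

s2, s3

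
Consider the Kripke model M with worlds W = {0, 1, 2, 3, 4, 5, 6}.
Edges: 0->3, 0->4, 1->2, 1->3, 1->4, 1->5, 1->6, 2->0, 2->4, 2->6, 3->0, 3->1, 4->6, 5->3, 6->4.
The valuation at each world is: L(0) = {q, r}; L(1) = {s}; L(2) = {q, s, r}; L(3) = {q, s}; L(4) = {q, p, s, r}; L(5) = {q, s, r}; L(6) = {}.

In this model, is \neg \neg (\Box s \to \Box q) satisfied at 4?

At 4: \neg (\Box s \to \Box q) is false, so \neg \neg (\Box s \to \Box q) is true.
  At 4: \Box s \to \Box q is true, so \neg (\Box s \to \Box q) is false.
    At 4: \Box s is false, \Box q is false, so \Box s \to \Box q is true.
      At 4: \Box s requires s at every successor {6}.
        s fails at 6, so \Box s is false at 4.
      At 4: \Box q requires q at every successor {6}.
        q fails at 6, so \Box q is false at 4.

Yes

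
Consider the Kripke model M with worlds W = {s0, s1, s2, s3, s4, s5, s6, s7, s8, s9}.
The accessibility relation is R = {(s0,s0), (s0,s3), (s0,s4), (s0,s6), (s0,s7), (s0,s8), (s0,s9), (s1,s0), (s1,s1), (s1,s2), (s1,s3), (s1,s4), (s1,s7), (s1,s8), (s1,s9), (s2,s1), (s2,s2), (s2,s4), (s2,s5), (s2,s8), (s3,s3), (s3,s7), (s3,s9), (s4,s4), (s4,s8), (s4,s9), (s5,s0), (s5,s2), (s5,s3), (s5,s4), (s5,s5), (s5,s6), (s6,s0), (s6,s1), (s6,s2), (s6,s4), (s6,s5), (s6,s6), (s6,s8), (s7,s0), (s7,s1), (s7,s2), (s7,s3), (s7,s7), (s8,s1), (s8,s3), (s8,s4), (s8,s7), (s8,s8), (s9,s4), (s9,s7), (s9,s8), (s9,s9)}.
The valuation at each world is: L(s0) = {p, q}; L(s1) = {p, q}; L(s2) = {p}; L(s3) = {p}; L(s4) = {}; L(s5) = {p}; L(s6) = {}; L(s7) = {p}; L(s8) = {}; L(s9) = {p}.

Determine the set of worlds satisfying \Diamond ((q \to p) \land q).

Recall that \Diamond ψ holds at a world iff ψ holds at some accessible world.
Let φ = \Diamond ((q \to p) \land q). Evaluate φ at each world:
  s0 (successors {s0, s3, s4, s6, s7, s8, s9}): φ is true.
  s1 (successors {s0, s1, s2, s3, s4, s7, s8, s9}): φ is true.
  s2 (successors {s1, s2, s4, s5, s8}): φ is true.
  s3 (successors {s3, s7, s9}): φ is false.
  s4 (successors {s4, s8, s9}): φ is false.
  s5 (successors {s0, s2, s3, s4, s5, s6}): φ is true.
  s6 (successors {s0, s1, s2, s4, s5, s6, s8}): φ is true.
  s7 (successors {s0, s1, s2, s3, s7}): φ is true.
  s8 (successors {s1, s3, s4, s7, s8}): φ is true.
  s9 (successors {s4, s7, s8, s9}): φ is false.
For instance, at s8:
  At s8: \Diamond ((q \to p) \land q) requires (q \to p) \land q at some successor in {s1, s3, s4, s7, s8}.
    (q \to p) \land q holds at s1, so \Diamond ((q \to p) \land q) is true at s8.
Satisfying worlds: {s0, s1, s2, s5, s6, s7, s8}

s0, s1, s2, s5, s6, s7, s8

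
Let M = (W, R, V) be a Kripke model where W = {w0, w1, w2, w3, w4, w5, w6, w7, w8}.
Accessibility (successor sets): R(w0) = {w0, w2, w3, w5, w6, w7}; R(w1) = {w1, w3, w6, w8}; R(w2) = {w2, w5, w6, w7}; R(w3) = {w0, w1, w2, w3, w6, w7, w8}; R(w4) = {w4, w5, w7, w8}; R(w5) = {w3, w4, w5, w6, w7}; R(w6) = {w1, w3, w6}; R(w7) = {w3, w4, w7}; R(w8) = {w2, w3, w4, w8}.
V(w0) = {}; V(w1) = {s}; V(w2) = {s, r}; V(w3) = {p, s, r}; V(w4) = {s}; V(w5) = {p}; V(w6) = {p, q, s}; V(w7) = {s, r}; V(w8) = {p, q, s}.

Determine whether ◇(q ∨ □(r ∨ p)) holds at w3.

At w3: ◇(q ∨ □(r ∨ p)) requires q ∨ □(r ∨ p) at some successor in {w0, w1, w2, w3, w6, w7, w8}.
  q ∨ □(r ∨ p) holds at w2, so ◇(q ∨ □(r ∨ p)) is true at w3.
    At w2: q is false, □(r ∨ p) is true, so q ∨ □(r ∨ p) is true.
      At w2: □(r ∨ p) requires r ∨ p at every successor {w2, w5, w6, w7}.
        At w2: r ∨ p is true.
        At w5: r ∨ p is true.
        At w6: r ∨ p is true.
        At w7: r ∨ p is true.
      So □(r ∨ p) is true at w2.

Yes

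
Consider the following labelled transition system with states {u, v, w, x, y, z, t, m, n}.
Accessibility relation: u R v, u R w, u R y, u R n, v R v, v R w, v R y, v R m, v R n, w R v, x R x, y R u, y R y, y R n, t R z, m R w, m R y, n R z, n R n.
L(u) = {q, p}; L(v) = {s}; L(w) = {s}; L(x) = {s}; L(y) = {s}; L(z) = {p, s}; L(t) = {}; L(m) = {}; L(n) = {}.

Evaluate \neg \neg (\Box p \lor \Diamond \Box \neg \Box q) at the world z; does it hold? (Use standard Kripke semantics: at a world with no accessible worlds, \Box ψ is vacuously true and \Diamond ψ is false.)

Yes

At z: \neg (\Box p \lor \Diamond \Box \neg \Box q) is false, so \neg \neg (\Box p \lor \Diamond \Box \neg \Box q) is true.
  At z: \Box p \lor \Diamond \Box \neg \Box q is true, so \neg (\Box p \lor \Diamond \Box \neg \Box q) is false.
    At z: \Box p is true, \Diamond \Box \neg \Box q is false, so \Box p \lor \Diamond \Box \neg \Box q is true.
      At z: no accessible worlds, so \Box p holds vacuously.
      At z: no accessible worlds, so \Diamond \Box \neg \Box q is false.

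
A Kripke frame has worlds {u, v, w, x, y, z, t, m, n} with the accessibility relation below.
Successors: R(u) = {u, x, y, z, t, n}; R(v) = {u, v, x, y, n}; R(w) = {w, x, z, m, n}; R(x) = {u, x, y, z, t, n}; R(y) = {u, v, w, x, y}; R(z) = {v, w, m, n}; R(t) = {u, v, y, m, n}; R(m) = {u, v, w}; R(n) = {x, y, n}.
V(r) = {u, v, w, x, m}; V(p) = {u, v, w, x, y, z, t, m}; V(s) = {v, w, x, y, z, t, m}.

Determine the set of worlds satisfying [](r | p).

Recall that []ψ holds at a world iff ψ holds at every accessible world, and <>ψ holds iff ψ holds at some accessible world.
Let φ = [](r | p). Evaluate φ at each world:
  u (successors {u, x, y, z, t, n}): φ is false.
  v (successors {u, v, x, y, n}): φ is false.
  w (successors {w, x, z, m, n}): φ is false.
  x (successors {u, x, y, z, t, n}): φ is false.
  y (successors {u, v, w, x, y}): φ is true.
  z (successors {v, w, m, n}): φ is false.
  t (successors {u, v, y, m, n}): φ is false.
  m (successors {u, v, w}): φ is true.
  n (successors {x, y, n}): φ is false.
For instance, at z:
  At z: [](r | p) requires r | p at every successor {v, w, m, n}.
    r | p fails at n, so [](r | p) is false at z.
Satisfying worlds: {y, m}

y, m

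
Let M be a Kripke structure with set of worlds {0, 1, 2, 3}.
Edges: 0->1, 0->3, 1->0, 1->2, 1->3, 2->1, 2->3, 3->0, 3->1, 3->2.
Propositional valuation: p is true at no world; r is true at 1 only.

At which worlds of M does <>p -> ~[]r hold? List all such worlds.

0, 1, 2, 3

Let φ = <>p -> ~[]r. Evaluate φ at each world:
  0 (successors {1, 3}): φ is true.
  1 (successors {0, 2, 3}): φ is true.
  2 (successors {1, 3}): φ is true.
  3 (successors {0, 1, 2}): φ is true.
For instance, at 1:
  At 1: <>p is false, ~[]r is true, so <>p -> ~[]r is true.
    At 1: <>p requires p at some successor in {0, 2, 3}.
      At 0: p is false.
      At 2: p is false.
      At 3: p is false.
    So <>p is false at 1.
    At 1: []r is false, so ~[]r is true.
      At 1: []r requires r at every successor {0, 2, 3}.
        r fails at 0, so []r is false at 1.
Satisfying worlds: {0, 1, 2, 3}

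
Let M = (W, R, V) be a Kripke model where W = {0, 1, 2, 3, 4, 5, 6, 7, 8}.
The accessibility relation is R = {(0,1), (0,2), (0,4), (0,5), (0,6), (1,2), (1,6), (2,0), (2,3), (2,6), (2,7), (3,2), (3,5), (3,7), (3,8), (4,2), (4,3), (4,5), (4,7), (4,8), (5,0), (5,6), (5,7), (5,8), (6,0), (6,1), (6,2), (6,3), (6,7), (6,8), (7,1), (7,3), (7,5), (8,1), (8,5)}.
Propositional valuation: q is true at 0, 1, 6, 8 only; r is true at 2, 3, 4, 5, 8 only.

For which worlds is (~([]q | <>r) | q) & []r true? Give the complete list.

none

Let φ = (~([]q | <>r) | q) & []r. Evaluate φ at each world:
  0 (successors {1, 2, 4, 5, 6}): φ is false.
  1 (successors {2, 6}): φ is false.
  2 (successors {0, 3, 6, 7}): φ is false.
  3 (successors {2, 5, 7, 8}): φ is false.
  4 (successors {2, 3, 5, 7, 8}): φ is false.
  5 (successors {0, 6, 7, 8}): φ is false.
  6 (successors {0, 1, 2, 3, 7, 8}): φ is false.
  7 (successors {1, 3, 5}): φ is false.
  8 (successors {1, 5}): φ is false.
For instance, at 6:
  At 6: ~([]q | <>r) | q is true, []r is false, so (~([]q | <>r) | q) & []r is false.
    At 6: ~([]q | <>r) is false, q is true, so ~([]q | <>r) | q is true.
      At 6: []q | <>r is true, so ~([]q | <>r) is false.
    At 6: []r requires r at every successor {0, 1, 2, 3, 7, 8}.
      r fails at 0, so []r is false at 6.
Satisfying worlds: none.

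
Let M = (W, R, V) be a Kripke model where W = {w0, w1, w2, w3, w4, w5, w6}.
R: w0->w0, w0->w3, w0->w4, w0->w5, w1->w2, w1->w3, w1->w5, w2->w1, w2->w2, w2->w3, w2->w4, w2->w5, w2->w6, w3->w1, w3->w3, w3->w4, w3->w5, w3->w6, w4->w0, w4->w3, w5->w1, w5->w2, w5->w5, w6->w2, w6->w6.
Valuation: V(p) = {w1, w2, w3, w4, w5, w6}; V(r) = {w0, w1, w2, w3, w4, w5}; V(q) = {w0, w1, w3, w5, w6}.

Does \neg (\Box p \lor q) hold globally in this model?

Let φ = \neg (\Box p \lor q). Evaluate φ at each world:
  w0 (successors {w0, w3, w4, w5}): φ is false.
  w1 (successors {w2, w3, w5}): φ is false.
  w2 (successors {w1, w2, w3, w4, w5, w6}): φ is false.
  w3 (successors {w1, w3, w4, w5, w6}): φ is false.
  w4 (successors {w0, w3}): φ is true.
  w5 (successors {w1, w2, w5}): φ is false.
  w6 (successors {w2, w6}): φ is false.
Detail at w0 (counterexample):
  At w0: \Box p \lor q is true, so \neg (\Box p \lor q) is false.
    At w0: \Box p is false, q is true, so \Box p \lor q is true.
      At w0: \Box p requires p at every successor {w0, w3, w4, w5}.
        p fails at w0, so \Box p is false at w0.

No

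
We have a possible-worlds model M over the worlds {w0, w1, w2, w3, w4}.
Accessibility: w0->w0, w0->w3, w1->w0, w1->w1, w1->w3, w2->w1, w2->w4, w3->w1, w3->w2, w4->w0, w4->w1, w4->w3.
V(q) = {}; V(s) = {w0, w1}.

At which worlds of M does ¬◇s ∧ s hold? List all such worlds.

Let φ = ¬◇s ∧ s. Evaluate φ at each world:
  w0 (successors {w0, w3}): φ is false.
  w1 (successors {w0, w1, w3}): φ is false.
  w2 (successors {w1, w4}): φ is false.
  w3 (successors {w1, w2}): φ is false.
  w4 (successors {w0, w1, w3}): φ is false.
For instance, at w2:
  At w2: ¬◇s is false, s is false, so ¬◇s ∧ s is false.
    At w2: ◇s is true, so ¬◇s is false.
      At w2: ◇s requires s at some successor in {w1, w4}.
        s holds at w1, so ◇s is true at w2.
Satisfying worlds: none.

none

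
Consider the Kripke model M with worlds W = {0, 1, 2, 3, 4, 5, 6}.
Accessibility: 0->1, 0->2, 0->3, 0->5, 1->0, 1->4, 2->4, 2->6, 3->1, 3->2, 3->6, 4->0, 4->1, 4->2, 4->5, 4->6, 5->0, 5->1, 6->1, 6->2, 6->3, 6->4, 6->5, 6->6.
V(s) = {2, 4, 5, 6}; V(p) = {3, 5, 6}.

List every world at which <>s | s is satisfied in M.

Let φ = <>s | s. Evaluate φ at each world:
  0 (successors {1, 2, 3, 5}): φ is true.
  1 (successors {0, 4}): φ is true.
  2 (successors {4, 6}): φ is true.
  3 (successors {1, 2, 6}): φ is true.
  4 (successors {0, 1, 2, 5, 6}): φ is true.
  5 (successors {0, 1}): φ is true.
  6 (successors {1, 2, 3, 4, 5, 6}): φ is true.
For instance, at 4:
  At 4: <>s is true, s is true, so <>s | s is true.
    At 4: <>s requires s at some successor in {0, 1, 2, 5, 6}.
      s holds at 2, so <>s is true at 4.
Satisfying worlds: {0, 1, 2, 3, 4, 5, 6}

0, 1, 2, 3, 4, 5, 6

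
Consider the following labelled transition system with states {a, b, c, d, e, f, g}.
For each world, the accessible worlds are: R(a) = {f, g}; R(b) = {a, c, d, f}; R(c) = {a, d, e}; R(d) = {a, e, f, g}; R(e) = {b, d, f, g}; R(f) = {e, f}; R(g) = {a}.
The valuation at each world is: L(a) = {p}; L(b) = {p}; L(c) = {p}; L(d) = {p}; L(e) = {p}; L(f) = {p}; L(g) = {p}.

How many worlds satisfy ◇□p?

Recall that □ψ holds at a world iff ψ holds at every accessible world, and ◇ψ holds iff ψ holds at some accessible world.
Let φ = ◇□p. Evaluate φ at each world:
  a (successors {f, g}): φ is true.
  b (successors {a, c, d, f}): φ is true.
  c (successors {a, d, e}): φ is true.
  d (successors {a, e, f, g}): φ is true.
  e (successors {b, d, f, g}): φ is true.
  f (successors {e, f}): φ is true.
  g (successors {a}): φ is true.
For instance, at c:
  At c: ◇□p requires □p at some successor in {a, d, e}.
    □p holds at a, so ◇□p is true at c.
      At a: □p requires p at every successor {f, g}.
        At f: p is true.
        At g: p is true.
      So □p is true at a.
Satisfying worlds: {a, b, c, d, e, f, g}

7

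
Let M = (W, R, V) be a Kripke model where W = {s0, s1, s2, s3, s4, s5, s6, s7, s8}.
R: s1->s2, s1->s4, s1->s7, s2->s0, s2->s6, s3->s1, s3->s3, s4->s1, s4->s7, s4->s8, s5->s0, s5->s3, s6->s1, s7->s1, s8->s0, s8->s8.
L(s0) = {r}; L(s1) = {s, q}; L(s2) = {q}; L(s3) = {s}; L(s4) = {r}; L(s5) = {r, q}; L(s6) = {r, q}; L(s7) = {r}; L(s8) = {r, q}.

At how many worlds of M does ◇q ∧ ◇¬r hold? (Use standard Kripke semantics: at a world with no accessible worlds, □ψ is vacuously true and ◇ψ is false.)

Recall that ◇ψ holds at a world iff ψ holds at some accessible world.
Let φ = ◇q ∧ ◇¬r. Evaluate φ at each world:
  s0 (successors ∅): φ is false.
  s1 (successors {s2, s4, s7}): φ is true.
  s2 (successors {s0, s6}): φ is false.
  s3 (successors {s1, s3}): φ is true.
  s4 (successors {s1, s7, s8}): φ is true.
  s5 (successors {s0, s3}): φ is false.
  s6 (successors {s1}): φ is true.
  s7 (successors {s1}): φ is true.
  s8 (successors {s0, s8}): φ is false.
For instance, at s6:
  At s6: ◇q is true, ◇¬r is true, so ◇q ∧ ◇¬r is true.
    At s6: ◇q requires q at some successor in {s1}.
      q holds at s1, so ◇q is true at s6.
    At s6: ◇¬r requires ¬r at some successor in {s1}.
      ¬r holds at s1, so ◇¬r is true at s6.
Satisfying worlds: {s1, s3, s4, s6, s7}

5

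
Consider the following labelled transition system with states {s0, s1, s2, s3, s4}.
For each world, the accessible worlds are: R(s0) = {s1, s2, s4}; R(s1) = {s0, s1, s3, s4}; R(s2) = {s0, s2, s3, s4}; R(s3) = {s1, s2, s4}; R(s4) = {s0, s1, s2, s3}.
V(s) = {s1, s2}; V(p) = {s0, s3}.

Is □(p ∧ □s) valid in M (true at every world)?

Let φ = □(p ∧ □s). Evaluate φ at each world:
  s0 (successors {s1, s2, s4}): φ is false.
  s1 (successors {s0, s1, s3, s4}): φ is false.
  s2 (successors {s0, s2, s3, s4}): φ is false.
  s3 (successors {s1, s2, s4}): φ is false.
  s4 (successors {s0, s1, s2, s3}): φ is false.
Detail at s0 (counterexample):
  At s0: □(p ∧ □s) requires p ∧ □s at every successor {s1, s2, s4}.
    p ∧ □s fails at s1, so □(p ∧ □s) is false at s0.
      At s1: p is false, □s is false, so p ∧ □s is false.

No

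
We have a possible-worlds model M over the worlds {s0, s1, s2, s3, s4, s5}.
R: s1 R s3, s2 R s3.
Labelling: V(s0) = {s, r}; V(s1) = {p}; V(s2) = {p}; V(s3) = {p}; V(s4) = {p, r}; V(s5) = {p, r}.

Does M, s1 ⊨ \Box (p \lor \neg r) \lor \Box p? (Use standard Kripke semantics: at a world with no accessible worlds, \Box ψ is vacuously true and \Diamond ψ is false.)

Recall that \Box ψ holds at a world iff ψ holds at every accessible world, and \Diamond ψ holds iff ψ holds at some accessible world.
At s1: \Box (p \lor \neg r) is true, \Box p is true, so \Box (p \lor \neg r) \lor \Box p is true.
  At s1: \Box (p \lor \neg r) requires p \lor \neg r at every successor {s3}.
    At s3: p \lor \neg r is true.
  So \Box (p \lor \neg r) is true at s1.
  At s1: \Box p requires p at every successor {s3}.
    At s3: p is true.
  So \Box p is true at s1.

Yes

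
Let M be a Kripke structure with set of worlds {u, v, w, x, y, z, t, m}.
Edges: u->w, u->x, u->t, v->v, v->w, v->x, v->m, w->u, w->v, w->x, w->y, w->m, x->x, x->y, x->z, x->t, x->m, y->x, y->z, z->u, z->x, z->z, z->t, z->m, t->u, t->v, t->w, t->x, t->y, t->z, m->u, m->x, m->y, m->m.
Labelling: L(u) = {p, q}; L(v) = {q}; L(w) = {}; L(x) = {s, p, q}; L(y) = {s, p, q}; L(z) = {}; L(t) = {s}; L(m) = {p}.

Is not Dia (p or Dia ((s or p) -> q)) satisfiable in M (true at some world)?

Recall that Dia ψ holds at a world iff ψ holds at some accessible world.
Let φ = not Dia (p or Dia ((s or p) -> q)). Evaluate φ at each world:
  u (successors {w, x, t}): φ is false.
  v (successors {v, w, x, m}): φ is false.
  w (successors {u, v, x, y, m}): φ is false.
  x (successors {x, y, z, t, m}): φ is false.
  y (successors {x, z}): φ is false.
  z (successors {u, x, z, t, m}): φ is false.
  t (successors {u, v, w, x, y, z}): φ is false.
  m (successors {u, x, y, m}): φ is false.
For instance, at u:
  At u: Dia (p or Dia ((s or p) -> q)) is true, so not Dia (p or Dia ((s or p) -> q)) is false.
    At u: Dia (p or Dia ((s or p) -> q)) requires p or Dia ((s or p) -> q) at some successor in {w, x, t}.
      p or Dia ((s or p) -> q) holds at w, so Dia (p or Dia ((s or p) -> q)) is true at u.

No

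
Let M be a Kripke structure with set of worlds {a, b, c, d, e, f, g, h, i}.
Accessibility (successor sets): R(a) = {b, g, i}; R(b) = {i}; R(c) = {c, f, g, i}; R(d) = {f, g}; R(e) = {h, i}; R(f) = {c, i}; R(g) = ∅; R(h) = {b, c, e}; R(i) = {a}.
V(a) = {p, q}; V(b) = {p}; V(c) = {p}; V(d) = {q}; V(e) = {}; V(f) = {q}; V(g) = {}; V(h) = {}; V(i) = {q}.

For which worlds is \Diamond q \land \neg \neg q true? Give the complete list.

Let φ = \Diamond q \land \neg \neg q. Evaluate φ at each world:
  a (successors {b, g, i}): φ is true.
  b (successors {i}): φ is false.
  c (successors {c, f, g, i}): φ is false.
  d (successors {f, g}): φ is true.
  e (successors {h, i}): φ is false.
  f (successors {c, i}): φ is true.
  g (successors ∅): φ is false.
  h (successors {b, c, e}): φ is false.
  i (successors {a}): φ is true.
For instance, at c:
  At c: \Diamond q is true, \neg \neg q is false, so \Diamond q \land \neg \neg q is false.
    At c: \Diamond q requires q at some successor in {c, f, g, i}.
      q holds at f, so \Diamond q is true at c.
Satisfying worlds: {a, d, f, i}

a, d, f, i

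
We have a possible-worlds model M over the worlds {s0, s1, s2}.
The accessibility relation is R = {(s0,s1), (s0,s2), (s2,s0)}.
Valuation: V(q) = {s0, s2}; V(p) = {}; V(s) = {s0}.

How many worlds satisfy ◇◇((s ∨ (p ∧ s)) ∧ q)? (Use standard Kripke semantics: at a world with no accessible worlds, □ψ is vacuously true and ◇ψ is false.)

Let φ = ◇◇((s ∨ (p ∧ s)) ∧ q). Evaluate φ at each world:
  s0 (successors {s1, s2}): φ is true.
  s1 (successors ∅): φ is false.
  s2 (successors {s0}): φ is false.
For instance, at s2:
  At s2: ◇◇((s ∨ (p ∧ s)) ∧ q) requires ◇((s ∨ (p ∧ s)) ∧ q) at some successor in {s0}.
    At s0: ◇((s ∨ (p ∧ s)) ∧ q) is false.
  So ◇◇((s ∨ (p ∧ s)) ∧ q) is false at s2.
Satisfying worlds: {s0}

1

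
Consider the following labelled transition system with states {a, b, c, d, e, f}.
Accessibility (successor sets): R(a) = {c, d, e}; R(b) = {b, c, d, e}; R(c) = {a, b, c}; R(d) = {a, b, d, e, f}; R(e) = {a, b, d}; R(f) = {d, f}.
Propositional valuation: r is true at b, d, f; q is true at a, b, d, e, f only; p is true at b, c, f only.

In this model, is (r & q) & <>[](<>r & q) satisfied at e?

No

At e: r & q is false, <>[](<>r & q) is true, so (r & q) & <>[](<>r & q) is false.
  At e: <>[](<>r & q) requires [](<>r & q) at some successor in {a, b, d}.
    [](<>r & q) holds at d, so <>[](<>r & q) is true at e.
      At d: [](<>r & q) requires <>r & q at every successor {a, b, d, e, f}.
        At a: <>r & q is true.
        At b: <>r & q is true.
        At d: <>r & q is true.
        At e: <>r & q is true.
        At f: <>r & q is true.
      So [](<>r & q) is true at d.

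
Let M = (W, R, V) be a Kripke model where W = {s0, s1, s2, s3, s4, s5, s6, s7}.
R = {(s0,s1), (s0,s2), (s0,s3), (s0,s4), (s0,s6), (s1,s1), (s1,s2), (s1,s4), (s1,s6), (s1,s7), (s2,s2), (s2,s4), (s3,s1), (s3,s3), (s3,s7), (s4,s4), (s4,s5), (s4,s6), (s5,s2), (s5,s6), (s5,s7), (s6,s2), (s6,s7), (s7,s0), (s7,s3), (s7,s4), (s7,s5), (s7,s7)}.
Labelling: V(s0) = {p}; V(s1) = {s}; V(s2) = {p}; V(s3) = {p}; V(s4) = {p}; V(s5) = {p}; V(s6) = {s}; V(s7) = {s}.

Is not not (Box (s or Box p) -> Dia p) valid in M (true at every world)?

Let φ = not not (Box (s or Box p) -> Dia p). Evaluate φ at each world:
  s0 (successors {s1, s2, s3, s4, s6}): φ is true.
  s1 (successors {s1, s2, s4, s6, s7}): φ is true.
  s2 (successors {s2, s4}): φ is true.
  s3 (successors {s1, s3, s7}): φ is true.
  s4 (successors {s4, s5, s6}): φ is true.
  s5 (successors {s2, s6, s7}): φ is true.
  s6 (successors {s2, s7}): φ is true.
  s7 (successors {s0, s3, s4, s5, s7}): φ is true.
For instance, at s1:
  At s1: not (Box (s or Box p) -> Dia p) is false, so not not (Box (s or Box p) -> Dia p) is true.
    At s1: Box (s or Box p) -> Dia p is true, so not (Box (s or Box p) -> Dia p) is false.
      At s1: Box (s or Box p) is false, Dia p is true, so Box (s or Box p) -> Dia p is true.

Yes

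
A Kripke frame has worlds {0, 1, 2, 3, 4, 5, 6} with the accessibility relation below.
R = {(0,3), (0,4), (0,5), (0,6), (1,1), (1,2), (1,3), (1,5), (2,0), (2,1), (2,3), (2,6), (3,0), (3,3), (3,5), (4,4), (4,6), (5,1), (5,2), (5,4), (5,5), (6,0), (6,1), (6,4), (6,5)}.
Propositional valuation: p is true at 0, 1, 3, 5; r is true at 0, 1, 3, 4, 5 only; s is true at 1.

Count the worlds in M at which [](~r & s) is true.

0

Let φ = [](~r & s). Evaluate φ at each world:
  0 (successors {3, 4, 5, 6}): φ is false.
  1 (successors {1, 2, 3, 5}): φ is false.
  2 (successors {0, 1, 3, 6}): φ is false.
  3 (successors {0, 3, 5}): φ is false.
  4 (successors {4, 6}): φ is false.
  5 (successors {1, 2, 4, 5}): φ is false.
  6 (successors {0, 1, 4, 5}): φ is false.
For instance, at 3:
  At 3: [](~r & s) requires ~r & s at every successor {0, 3, 5}.
    ~r & s fails at 0, so [](~r & s) is false at 3.
Satisfying worlds: none.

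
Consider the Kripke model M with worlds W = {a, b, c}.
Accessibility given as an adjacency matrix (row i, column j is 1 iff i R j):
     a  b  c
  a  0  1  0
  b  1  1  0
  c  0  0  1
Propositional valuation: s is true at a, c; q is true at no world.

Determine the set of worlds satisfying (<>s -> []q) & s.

a

Let φ = (<>s -> []q) & s. Evaluate φ at each world:
  a (successors {b}): φ is true.
  b (successors {a, b}): φ is false.
  c (successors {c}): φ is false.
For instance, at c:
  At c: <>s -> []q is false, s is true, so (<>s -> []q) & s is false.
    At c: <>s is true, []q is false, so <>s -> []q is false.
      At c: <>s requires s at some successor in {c}.
        s holds at c, so <>s is true at c.
      At c: []q requires q at every successor {c}.
        q fails at c, so []q is false at c.
Satisfying worlds: {a}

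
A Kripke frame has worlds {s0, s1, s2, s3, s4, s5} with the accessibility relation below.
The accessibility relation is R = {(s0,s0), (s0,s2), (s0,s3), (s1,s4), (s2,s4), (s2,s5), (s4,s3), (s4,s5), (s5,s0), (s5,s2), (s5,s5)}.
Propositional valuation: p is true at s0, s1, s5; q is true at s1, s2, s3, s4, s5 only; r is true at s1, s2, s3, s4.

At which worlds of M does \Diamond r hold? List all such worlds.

Let φ = \Diamond r. Evaluate φ at each world:
  s0 (successors {s0, s2, s3}): φ is true.
  s1 (successors {s4}): φ is true.
  s2 (successors {s4, s5}): φ is true.
  s3 (successors ∅): φ is false.
  s4 (successors {s3, s5}): φ is true.
  s5 (successors {s0, s2, s5}): φ is true.
For instance, at s0:
  At s0: \Diamond r requires r at some successor in {s0, s2, s3}.
    r holds at s2, so \Diamond r is true at s0.
Satisfying worlds: {s0, s1, s2, s4, s5}

s0, s1, s2, s4, s5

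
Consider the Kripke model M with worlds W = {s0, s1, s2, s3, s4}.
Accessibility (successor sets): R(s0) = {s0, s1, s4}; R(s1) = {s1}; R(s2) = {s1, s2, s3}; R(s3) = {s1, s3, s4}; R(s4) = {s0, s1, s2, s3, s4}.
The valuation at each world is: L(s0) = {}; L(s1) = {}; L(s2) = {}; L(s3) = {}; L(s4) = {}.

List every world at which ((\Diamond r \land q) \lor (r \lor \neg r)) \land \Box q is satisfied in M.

Let φ = ((\Diamond r \land q) \lor (r \lor \neg r)) \land \Box q. Evaluate φ at each world:
  s0 (successors {s0, s1, s4}): φ is false.
  s1 (successors {s1}): φ is false.
  s2 (successors {s1, s2, s3}): φ is false.
  s3 (successors {s1, s3, s4}): φ is false.
  s4 (successors {s0, s1, s2, s3, s4}): φ is false.
For instance, at s1:
  At s1: (\Diamond r \land q) \lor (r \lor \neg r) is true, \Box q is false, so ((\Diamond r \land q) \lor (r \lor \neg r)) \land \Box q is false.
    At s1: \Diamond r \land q is false, r \lor \neg r is true, so (\Diamond r \land q) \lor (r \lor \neg r) is true.
      At s1: \Diamond r is false, q is false, so \Diamond r \land q is false.
    At s1: \Box q requires q at every successor {s1}.
      q fails at s1, so \Box q is false at s1.
Satisfying worlds: none.

none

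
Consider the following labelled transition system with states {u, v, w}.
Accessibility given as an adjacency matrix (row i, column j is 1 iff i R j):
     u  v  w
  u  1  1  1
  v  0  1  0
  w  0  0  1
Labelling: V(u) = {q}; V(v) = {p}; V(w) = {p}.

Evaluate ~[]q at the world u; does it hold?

Yes

At u: []q is false, so ~[]q is true.
  At u: []q requires q at every successor {u, v, w}.
    q fails at v, so []q is false at u.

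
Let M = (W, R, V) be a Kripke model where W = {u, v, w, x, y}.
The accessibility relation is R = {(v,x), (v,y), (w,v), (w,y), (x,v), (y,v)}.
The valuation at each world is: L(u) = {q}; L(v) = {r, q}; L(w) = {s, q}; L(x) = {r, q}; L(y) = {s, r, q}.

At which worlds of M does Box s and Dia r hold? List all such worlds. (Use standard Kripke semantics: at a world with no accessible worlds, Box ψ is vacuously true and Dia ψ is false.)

none

Let φ = Box s and Dia r. Evaluate φ at each world:
  u (successors ∅): φ is false.
  v (successors {x, y}): φ is false.
  w (successors {v, y}): φ is false.
  x (successors {v}): φ is false.
  y (successors {v}): φ is false.
For instance, at v:
  At v: Box s is false, Dia r is true, so Box s and Dia r is false.
    At v: Box s requires s at every successor {x, y}.
      s fails at x, so Box s is false at v.
    At v: Dia r requires r at some successor in {x, y}.
      r holds at x, so Dia r is true at v.
Satisfying worlds: none.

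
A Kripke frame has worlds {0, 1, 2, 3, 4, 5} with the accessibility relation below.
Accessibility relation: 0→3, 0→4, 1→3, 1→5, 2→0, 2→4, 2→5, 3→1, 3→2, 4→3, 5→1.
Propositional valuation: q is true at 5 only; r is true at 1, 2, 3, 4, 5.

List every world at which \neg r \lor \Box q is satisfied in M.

0

Recall that \Box ψ holds at a world iff ψ holds at every accessible world, and \Diamond ψ holds iff ψ holds at some accessible world.
Let φ = \neg r \lor \Box q. Evaluate φ at each world:
  0 (successors {3, 4}): φ is true.
  1 (successors {3, 5}): φ is false.
  2 (successors {0, 4, 5}): φ is false.
  3 (successors {1, 2}): φ is false.
  4 (successors {3}): φ is false.
  5 (successors {1}): φ is false.
For instance, at 0:
  At 0: \neg r is true, \Box q is false, so \neg r \lor \Box q is true.
    At 0: \Box q requires q at every successor {3, 4}.
      q fails at 3, so \Box q is false at 0.
Satisfying worlds: {0}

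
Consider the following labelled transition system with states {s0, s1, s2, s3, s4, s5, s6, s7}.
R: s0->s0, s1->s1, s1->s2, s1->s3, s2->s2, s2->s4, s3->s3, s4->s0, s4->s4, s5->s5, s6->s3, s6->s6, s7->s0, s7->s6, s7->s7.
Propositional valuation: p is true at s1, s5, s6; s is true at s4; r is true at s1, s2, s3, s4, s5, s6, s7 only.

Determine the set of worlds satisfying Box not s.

s0, s1, s3, s5, s6, s7

Let φ = Box not s. Evaluate φ at each world:
  s0 (successors {s0}): φ is true.
  s1 (successors {s1, s2, s3}): φ is true.
  s2 (successors {s2, s4}): φ is false.
  s3 (successors {s3}): φ is true.
  s4 (successors {s0, s4}): φ is false.
  s5 (successors {s5}): φ is true.
  s6 (successors {s3, s6}): φ is true.
  s7 (successors {s0, s6, s7}): φ is true.
For instance, at s6:
  At s6: Box not s requires not s at every successor {s3, s6}.
    At s3: not s is true.
    At s6: not s is true.
  So Box not s is true at s6.
Satisfying worlds: {s0, s1, s3, s5, s6, s7}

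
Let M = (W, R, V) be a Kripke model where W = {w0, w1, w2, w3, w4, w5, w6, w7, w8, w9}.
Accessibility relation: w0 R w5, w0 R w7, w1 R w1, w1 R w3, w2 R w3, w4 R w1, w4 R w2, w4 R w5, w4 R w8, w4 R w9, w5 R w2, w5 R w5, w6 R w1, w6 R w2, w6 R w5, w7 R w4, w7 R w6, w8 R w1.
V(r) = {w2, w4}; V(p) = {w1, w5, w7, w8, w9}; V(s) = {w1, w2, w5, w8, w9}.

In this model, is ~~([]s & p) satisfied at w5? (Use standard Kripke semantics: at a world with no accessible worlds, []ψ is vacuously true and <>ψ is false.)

At w5: ~([]s & p) is false, so ~~([]s & p) is true.
  At w5: []s & p is true, so ~([]s & p) is false.
    At w5: []s is true, p is true, so []s & p is true.
      At w5: []s requires s at every successor {w2, w5}.
        At w2: s is true.
        At w5: s is true.
      So []s is true at w5.

Yes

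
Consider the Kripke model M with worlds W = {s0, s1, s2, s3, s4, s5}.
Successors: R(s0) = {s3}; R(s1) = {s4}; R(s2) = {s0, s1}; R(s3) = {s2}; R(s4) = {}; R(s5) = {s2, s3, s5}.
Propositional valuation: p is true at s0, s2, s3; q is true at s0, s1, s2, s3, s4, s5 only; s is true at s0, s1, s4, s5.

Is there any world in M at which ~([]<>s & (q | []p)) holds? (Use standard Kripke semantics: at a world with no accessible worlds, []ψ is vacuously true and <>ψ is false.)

Let φ = ~([]<>s & (q | []p)). Evaluate φ at each world:
  s0 (successors {s3}): φ is true.
  s1 (successors {s4}): φ is true.
  s2 (successors {s0, s1}): φ is true.
  s3 (successors {s2}): φ is false.
  s4 (successors ∅): φ is false.
  s5 (successors {s2, s3, s5}): φ is true.
Detail at s0 (witness):
  At s0: []<>s & (q | []p) is false, so ~([]<>s & (q | []p)) is true.
    At s0: []<>s is false, q | []p is true, so []<>s & (q | []p) is false.
      At s0: []<>s requires <>s at every successor {s3}.
        <>s fails at s3, so []<>s is false at s0.
      At s0: q is true, []p is true, so q | []p is true.

Yes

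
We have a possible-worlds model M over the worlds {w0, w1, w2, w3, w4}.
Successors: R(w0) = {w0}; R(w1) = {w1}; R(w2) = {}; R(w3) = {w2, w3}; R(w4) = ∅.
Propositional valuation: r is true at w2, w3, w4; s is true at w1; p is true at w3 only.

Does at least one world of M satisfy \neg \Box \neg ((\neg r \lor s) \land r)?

No

Let φ = \neg \Box \neg ((\neg r \lor s) \land r). Evaluate φ at each world:
  w0 (successors {w0}): φ is false.
  w1 (successors {w1}): φ is false.
  w2 (successors ∅): φ is false.
  w3 (successors {w2, w3}): φ is false.
  w4 (successors ∅): φ is false.
For instance, at w3:
  At w3: \Box \neg ((\neg r \lor s) \land r) is true, so \neg \Box \neg ((\neg r \lor s) \land r) is false.
    At w3: \Box \neg ((\neg r \lor s) \land r) requires \neg ((\neg r \lor s) \land r) at every successor {w2, w3}.
      At w2: \neg ((\neg r \lor s) \land r) is true.
      At w3: \neg ((\neg r \lor s) \land r) is true.
    So \Box \neg ((\neg r \lor s) \land r) is true at w3.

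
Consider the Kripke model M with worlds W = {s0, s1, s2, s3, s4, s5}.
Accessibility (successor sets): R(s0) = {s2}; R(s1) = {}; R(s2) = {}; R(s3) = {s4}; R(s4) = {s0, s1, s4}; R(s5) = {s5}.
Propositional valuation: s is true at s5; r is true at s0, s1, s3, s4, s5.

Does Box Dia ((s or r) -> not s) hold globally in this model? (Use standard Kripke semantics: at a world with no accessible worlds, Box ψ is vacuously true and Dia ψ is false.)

Let φ = Box Dia ((s or r) -> not s). Evaluate φ at each world:
  s0 (successors {s2}): φ is false.
  s1 (successors ∅): φ is true.
  s2 (successors ∅): φ is true.
  s3 (successors {s4}): φ is true.
  s4 (successors {s0, s1, s4}): φ is false.
  s5 (successors {s5}): φ is false.
Detail at s0 (counterexample):
  At s0: Box Dia ((s or r) -> not s) requires Dia ((s or r) -> not s) at every successor {s2}.
    Dia ((s or r) -> not s) fails at s2, so Box Dia ((s or r) -> not s) is false at s0.
      At s2: no accessible worlds, so Dia ((s or r) -> not s) is false.

No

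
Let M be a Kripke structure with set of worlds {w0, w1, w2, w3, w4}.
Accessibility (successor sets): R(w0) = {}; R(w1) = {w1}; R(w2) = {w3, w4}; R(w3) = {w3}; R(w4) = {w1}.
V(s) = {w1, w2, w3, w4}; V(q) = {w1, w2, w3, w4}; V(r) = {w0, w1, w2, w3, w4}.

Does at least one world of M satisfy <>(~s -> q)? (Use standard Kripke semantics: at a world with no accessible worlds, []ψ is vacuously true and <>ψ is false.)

Let φ = <>(~s -> q). Evaluate φ at each world:
  w0 (successors ∅): φ is false.
  w1 (successors {w1}): φ is true.
  w2 (successors {w3, w4}): φ is true.
  w3 (successors {w3}): φ is true.
  w4 (successors {w1}): φ is true.
Detail at w1 (witness):
  At w1: <>(~s -> q) requires ~s -> q at some successor in {w1}.
    ~s -> q holds at w1, so <>(~s -> q) is true at w1.

Yes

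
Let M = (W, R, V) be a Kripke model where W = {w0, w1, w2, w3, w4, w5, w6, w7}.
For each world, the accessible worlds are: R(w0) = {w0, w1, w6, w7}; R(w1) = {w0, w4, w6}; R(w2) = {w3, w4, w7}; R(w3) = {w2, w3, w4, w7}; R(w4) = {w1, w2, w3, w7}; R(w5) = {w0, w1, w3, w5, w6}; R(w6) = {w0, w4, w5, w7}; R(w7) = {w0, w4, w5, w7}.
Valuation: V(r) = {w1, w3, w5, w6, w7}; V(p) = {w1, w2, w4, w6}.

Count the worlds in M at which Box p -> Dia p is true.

Let φ = Box p -> Dia p. Evaluate φ at each world:
  w0 (successors {w0, w1, w6, w7}): φ is true.
  w1 (successors {w0, w4, w6}): φ is true.
  w2 (successors {w3, w4, w7}): φ is true.
  w3 (successors {w2, w3, w4, w7}): φ is true.
  w4 (successors {w1, w2, w3, w7}): φ is true.
  w5 (successors {w0, w1, w3, w5, w6}): φ is true.
  w6 (successors {w0, w4, w5, w7}): φ is true.
  w7 (successors {w0, w4, w5, w7}): φ is true.
For instance, at w6:
  At w6: Box p is false, Dia p is true, so Box p -> Dia p is true.
    At w6: Box p requires p at every successor {w0, w4, w5, w7}.
      p fails at w0, so Box p is false at w6.
    At w6: Dia p requires p at some successor in {w0, w4, w5, w7}.
      p holds at w4, so Dia p is true at w6.
Satisfying worlds: {w0, w1, w2, w3, w4, w5, w6, w7}

8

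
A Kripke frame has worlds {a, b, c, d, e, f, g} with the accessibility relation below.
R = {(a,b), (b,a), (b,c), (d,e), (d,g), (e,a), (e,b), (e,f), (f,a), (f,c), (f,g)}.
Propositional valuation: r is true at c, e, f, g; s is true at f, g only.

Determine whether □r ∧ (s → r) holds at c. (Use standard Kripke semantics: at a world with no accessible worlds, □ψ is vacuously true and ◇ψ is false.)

Yes

Recall that □ψ holds at a world iff ψ holds at every accessible world, and ◇ψ holds iff ψ holds at some accessible world.
At c: □r is true, s → r is true, so □r ∧ (s → r) is true.
  At c: no accessible worlds, so □r holds vacuously.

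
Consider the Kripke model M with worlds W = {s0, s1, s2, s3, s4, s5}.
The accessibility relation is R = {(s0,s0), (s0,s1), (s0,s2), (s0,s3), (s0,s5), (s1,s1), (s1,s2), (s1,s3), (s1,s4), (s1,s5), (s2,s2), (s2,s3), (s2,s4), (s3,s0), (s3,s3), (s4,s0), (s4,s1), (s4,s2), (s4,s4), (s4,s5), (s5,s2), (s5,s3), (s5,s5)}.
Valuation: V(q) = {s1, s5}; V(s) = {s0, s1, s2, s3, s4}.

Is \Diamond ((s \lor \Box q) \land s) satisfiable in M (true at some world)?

Yes

Let φ = \Diamond ((s \lor \Box q) \land s). Evaluate φ at each world:
  s0 (successors {s0, s1, s2, s3, s5}): φ is true.
  s1 (successors {s1, s2, s3, s4, s5}): φ is true.
  s2 (successors {s2, s3, s4}): φ is true.
  s3 (successors {s0, s3}): φ is true.
  s4 (successors {s0, s1, s2, s4, s5}): φ is true.
  s5 (successors {s2, s3, s5}): φ is true.
Detail at s0 (witness):
  At s0: \Diamond ((s \lor \Box q) \land s) requires (s \lor \Box q) \land s at some successor in {s0, s1, s2, s3, s5}.
    (s \lor \Box q) \land s holds at s0, so \Diamond ((s \lor \Box q) \land s) is true at s0.
      At s0: s \lor \Box q is true, s is true, so (s \lor \Box q) \land s is true.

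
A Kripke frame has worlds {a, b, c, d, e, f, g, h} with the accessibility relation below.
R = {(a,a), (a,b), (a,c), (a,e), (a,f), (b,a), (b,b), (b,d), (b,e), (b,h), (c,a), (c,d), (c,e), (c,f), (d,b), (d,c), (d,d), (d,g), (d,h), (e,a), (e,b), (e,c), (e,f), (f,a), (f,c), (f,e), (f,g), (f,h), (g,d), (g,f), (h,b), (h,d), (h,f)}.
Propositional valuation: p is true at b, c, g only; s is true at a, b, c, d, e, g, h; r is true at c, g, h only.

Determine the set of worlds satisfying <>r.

a, b, d, e, f

Let φ = <>r. Evaluate φ at each world:
  a (successors {a, b, c, e, f}): φ is true.
  b (successors {a, b, d, e, h}): φ is true.
  c (successors {a, d, e, f}): φ is false.
  d (successors {b, c, d, g, h}): φ is true.
  e (successors {a, b, c, f}): φ is true.
  f (successors {a, c, e, g, h}): φ is true.
  g (successors {d, f}): φ is false.
  h (successors {b, d, f}): φ is false.
For instance, at f:
  At f: <>r requires r at some successor in {a, c, e, g, h}.
    r holds at c, so <>r is true at f.
Satisfying worlds: {a, b, d, e, f}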